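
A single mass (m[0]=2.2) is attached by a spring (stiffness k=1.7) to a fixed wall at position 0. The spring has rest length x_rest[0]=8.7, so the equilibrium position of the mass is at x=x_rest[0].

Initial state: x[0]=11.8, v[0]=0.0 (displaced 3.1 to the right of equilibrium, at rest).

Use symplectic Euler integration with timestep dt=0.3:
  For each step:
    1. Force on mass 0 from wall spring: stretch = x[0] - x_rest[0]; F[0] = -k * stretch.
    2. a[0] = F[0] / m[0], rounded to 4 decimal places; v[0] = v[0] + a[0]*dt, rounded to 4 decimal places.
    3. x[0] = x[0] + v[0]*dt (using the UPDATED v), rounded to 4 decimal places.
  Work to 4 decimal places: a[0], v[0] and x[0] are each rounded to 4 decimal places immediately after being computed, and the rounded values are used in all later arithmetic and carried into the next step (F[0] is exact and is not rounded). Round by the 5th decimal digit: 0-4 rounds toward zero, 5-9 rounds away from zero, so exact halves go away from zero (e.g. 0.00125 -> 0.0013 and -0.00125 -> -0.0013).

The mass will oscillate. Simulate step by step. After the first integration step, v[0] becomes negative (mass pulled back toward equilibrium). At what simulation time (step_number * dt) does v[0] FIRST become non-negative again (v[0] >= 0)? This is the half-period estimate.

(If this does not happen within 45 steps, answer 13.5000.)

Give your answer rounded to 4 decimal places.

Answer: 3.6000

Derivation:
Step 0: x=[11.8000] v=[0.0000]
Step 1: x=[11.5844] v=[-0.7187]
Step 2: x=[11.1682] v=[-1.3874]
Step 3: x=[10.5803] v=[-1.9596]
Step 4: x=[9.8617] v=[-2.3955]
Step 5: x=[9.0623] v=[-2.6648]
Step 6: x=[8.2377] v=[-2.7488]
Step 7: x=[7.4452] v=[-2.6416]
Step 8: x=[6.7400] v=[-2.3507]
Step 9: x=[6.1711] v=[-1.8964]
Step 10: x=[5.7781] v=[-1.3101]
Step 11: x=[5.5883] v=[-0.6328]
Step 12: x=[5.6149] v=[0.0886]
First v>=0 after going negative at step 12, time=3.6000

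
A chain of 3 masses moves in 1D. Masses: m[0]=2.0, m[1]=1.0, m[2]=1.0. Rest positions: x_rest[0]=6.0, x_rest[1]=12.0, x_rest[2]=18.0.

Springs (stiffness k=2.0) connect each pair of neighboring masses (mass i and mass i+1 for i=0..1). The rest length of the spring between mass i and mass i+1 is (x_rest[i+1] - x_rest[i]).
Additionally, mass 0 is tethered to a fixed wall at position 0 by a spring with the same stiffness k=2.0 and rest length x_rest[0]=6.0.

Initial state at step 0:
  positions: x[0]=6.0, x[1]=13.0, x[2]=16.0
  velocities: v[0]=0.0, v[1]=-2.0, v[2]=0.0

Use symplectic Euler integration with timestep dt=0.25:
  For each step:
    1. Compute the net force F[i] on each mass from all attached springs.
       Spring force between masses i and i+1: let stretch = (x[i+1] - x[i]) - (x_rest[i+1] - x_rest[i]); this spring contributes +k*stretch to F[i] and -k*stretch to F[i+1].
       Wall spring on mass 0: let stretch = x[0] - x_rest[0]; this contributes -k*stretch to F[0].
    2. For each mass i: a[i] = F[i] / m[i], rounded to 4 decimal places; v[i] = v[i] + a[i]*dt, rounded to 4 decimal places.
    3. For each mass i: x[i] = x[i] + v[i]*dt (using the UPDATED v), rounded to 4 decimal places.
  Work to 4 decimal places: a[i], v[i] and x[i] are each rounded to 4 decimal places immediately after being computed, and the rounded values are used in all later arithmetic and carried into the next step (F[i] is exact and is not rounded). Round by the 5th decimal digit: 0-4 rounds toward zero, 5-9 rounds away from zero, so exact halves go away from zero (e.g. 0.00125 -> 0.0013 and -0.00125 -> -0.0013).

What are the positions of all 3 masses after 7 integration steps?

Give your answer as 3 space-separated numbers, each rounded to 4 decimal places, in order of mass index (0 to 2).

Answer: 4.6602 11.1508 17.1265

Derivation:
Step 0: x=[6.0000 13.0000 16.0000] v=[0.0000 -2.0000 0.0000]
Step 1: x=[6.0625 12.0000 16.3750] v=[0.2500 -4.0000 1.5000]
Step 2: x=[6.1172 10.8047 16.9531] v=[0.2188 -4.7813 2.3125]
Step 3: x=[6.0826 9.7920 17.5127] v=[-0.1386 -4.0509 2.2383]
Step 4: x=[5.8996 9.2807 17.8572] v=[-0.7319 -2.0453 1.3780]
Step 5: x=[5.5592 9.4188 17.8797] v=[-1.3615 0.5524 0.0898]
Step 6: x=[5.1126 10.1321 17.5945] v=[-1.7864 2.8531 -1.1407]
Step 7: x=[4.6602 11.1508 17.1265] v=[-1.8097 4.0746 -1.8719]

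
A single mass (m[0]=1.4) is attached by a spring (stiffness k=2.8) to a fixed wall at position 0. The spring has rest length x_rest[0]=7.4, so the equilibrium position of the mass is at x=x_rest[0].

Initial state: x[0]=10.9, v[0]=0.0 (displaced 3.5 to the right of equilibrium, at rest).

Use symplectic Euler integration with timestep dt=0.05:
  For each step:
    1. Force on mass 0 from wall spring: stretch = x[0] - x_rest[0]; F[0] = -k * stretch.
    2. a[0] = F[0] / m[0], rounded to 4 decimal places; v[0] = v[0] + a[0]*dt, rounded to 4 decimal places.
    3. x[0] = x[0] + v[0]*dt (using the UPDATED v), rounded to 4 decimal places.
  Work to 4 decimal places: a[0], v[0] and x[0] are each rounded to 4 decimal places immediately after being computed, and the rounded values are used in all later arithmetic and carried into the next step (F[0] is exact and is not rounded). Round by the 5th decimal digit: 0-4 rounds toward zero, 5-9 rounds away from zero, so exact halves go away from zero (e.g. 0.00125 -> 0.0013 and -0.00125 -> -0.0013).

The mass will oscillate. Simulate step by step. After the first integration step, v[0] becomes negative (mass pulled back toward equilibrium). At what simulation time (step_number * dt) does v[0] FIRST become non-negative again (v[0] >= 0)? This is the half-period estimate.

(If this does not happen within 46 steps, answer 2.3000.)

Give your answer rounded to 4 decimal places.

Answer: 2.2500

Derivation:
Step 0: x=[10.9000] v=[0.0000]
Step 1: x=[10.8825] v=[-0.3500]
Step 2: x=[10.8476] v=[-0.6983]
Step 3: x=[10.7954] v=[-1.0431]
Step 4: x=[10.7263] v=[-1.3826]
Step 5: x=[10.6405] v=[-1.7152]
Step 6: x=[10.5385] v=[-2.0393]
Step 7: x=[10.4208] v=[-2.3532]
Step 8: x=[10.2880] v=[-2.6553]
Step 9: x=[10.1408] v=[-2.9441]
Step 10: x=[9.9799] v=[-3.2182]
Step 11: x=[9.8061] v=[-3.4762]
Step 12: x=[9.6203] v=[-3.7168]
Step 13: x=[9.4234] v=[-3.9388]
Step 14: x=[9.2163] v=[-4.1411]
Step 15: x=[9.0002] v=[-4.3227]
Step 16: x=[8.7761] v=[-4.4827]
Step 17: x=[8.5451] v=[-4.6203]
Step 18: x=[8.3084] v=[-4.7348]
Step 19: x=[8.0671] v=[-4.8256]
Step 20: x=[7.8225] v=[-4.8923]
Step 21: x=[7.5758] v=[-4.9346]
Step 22: x=[7.3282] v=[-4.9522]
Step 23: x=[7.0810] v=[-4.9450]
Step 24: x=[6.8353] v=[-4.9131]
Step 25: x=[6.5925] v=[-4.8566]
Step 26: x=[6.3537] v=[-4.7759]
Step 27: x=[6.1201] v=[-4.6713]
Step 28: x=[5.8929] v=[-4.5433]
Step 29: x=[5.6733] v=[-4.3926]
Step 30: x=[5.4623] v=[-4.2199]
Step 31: x=[5.2610] v=[-4.0261]
Step 32: x=[5.0704] v=[-3.8122]
Step 33: x=[4.8914] v=[-3.5792]
Step 34: x=[4.7250] v=[-3.3283]
Step 35: x=[4.5720] v=[-3.0608]
Step 36: x=[4.4331] v=[-2.7780]
Step 37: x=[4.3090] v=[-2.4813]
Step 38: x=[4.2004] v=[-2.1722]
Step 39: x=[4.1078] v=[-1.8522]
Step 40: x=[4.0317] v=[-1.5230]
Step 41: x=[3.9724] v=[-1.1862]
Step 42: x=[3.9302] v=[-0.8434]
Step 43: x=[3.9054] v=[-0.4964]
Step 44: x=[3.8981] v=[-0.1469]
Step 45: x=[3.9083] v=[0.2033]
First v>=0 after going negative at step 45, time=2.2500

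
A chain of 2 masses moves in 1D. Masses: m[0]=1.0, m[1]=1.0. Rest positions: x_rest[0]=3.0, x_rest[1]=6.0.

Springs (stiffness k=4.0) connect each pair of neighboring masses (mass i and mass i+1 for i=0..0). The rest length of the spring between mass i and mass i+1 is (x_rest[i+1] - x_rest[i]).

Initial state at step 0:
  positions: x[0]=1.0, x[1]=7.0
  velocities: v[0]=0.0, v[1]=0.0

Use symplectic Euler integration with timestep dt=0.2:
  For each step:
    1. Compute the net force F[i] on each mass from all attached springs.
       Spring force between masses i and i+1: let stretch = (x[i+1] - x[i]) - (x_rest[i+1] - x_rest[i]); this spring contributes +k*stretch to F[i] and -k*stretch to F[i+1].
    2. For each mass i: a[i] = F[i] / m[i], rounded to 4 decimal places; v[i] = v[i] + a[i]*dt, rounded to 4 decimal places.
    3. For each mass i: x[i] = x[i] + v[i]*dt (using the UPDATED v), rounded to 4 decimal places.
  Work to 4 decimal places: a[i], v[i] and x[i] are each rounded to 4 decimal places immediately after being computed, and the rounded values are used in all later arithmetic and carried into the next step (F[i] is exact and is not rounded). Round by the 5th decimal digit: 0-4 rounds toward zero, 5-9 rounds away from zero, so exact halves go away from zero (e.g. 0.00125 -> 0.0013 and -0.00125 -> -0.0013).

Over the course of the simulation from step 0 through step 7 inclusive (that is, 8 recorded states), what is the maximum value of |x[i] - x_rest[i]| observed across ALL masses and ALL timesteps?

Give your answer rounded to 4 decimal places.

Answer: 2.0638

Derivation:
Step 0: x=[1.0000 7.0000] v=[0.0000 0.0000]
Step 1: x=[1.4800 6.5200] v=[2.4000 -2.4000]
Step 2: x=[2.2864 5.7136] v=[4.0320 -4.0320]
Step 3: x=[3.1612 4.8388] v=[4.3738 -4.3738]
Step 4: x=[3.8244 4.1756] v=[3.3159 -3.3159]
Step 5: x=[4.0638 3.9362] v=[1.1969 -1.1969]
Step 6: x=[3.8028 4.1972] v=[-1.3052 1.3052]
Step 7: x=[3.1249 4.8751] v=[-3.3897 3.3897]
Max displacement = 2.0638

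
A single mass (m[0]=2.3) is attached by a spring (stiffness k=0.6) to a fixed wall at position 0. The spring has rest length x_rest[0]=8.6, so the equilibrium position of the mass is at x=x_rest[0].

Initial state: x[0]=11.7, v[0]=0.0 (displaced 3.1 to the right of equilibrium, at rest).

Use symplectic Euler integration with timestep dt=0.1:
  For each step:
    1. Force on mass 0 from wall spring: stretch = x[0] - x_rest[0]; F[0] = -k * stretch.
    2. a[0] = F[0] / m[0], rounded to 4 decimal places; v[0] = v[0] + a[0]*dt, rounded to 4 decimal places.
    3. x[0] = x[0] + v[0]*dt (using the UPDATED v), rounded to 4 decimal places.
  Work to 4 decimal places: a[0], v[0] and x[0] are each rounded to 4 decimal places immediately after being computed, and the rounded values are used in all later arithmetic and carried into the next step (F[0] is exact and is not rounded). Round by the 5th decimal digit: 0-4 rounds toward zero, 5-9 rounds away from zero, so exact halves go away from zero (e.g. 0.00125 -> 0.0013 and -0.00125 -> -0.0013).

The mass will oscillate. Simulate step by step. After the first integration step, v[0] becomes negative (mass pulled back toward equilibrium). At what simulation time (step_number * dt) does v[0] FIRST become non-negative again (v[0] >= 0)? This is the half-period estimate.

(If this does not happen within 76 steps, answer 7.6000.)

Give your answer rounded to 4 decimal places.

Step 0: x=[11.7000] v=[0.0000]
Step 1: x=[11.6919] v=[-0.0809]
Step 2: x=[11.6757] v=[-0.1616]
Step 3: x=[11.6515] v=[-0.2418]
Step 4: x=[11.6194] v=[-0.3214]
Step 5: x=[11.5794] v=[-0.4002]
Step 6: x=[11.5316] v=[-0.4779]
Step 7: x=[11.4762] v=[-0.5544]
Step 8: x=[11.4133] v=[-0.6294]
Step 9: x=[11.3430] v=[-0.7028]
Step 10: x=[11.2656] v=[-0.7744]
Step 11: x=[11.1812] v=[-0.8439]
Step 12: x=[11.0901] v=[-0.9112]
Step 13: x=[10.9925] v=[-0.9762]
Step 14: x=[10.8886] v=[-1.0386]
Step 15: x=[10.7788] v=[-1.0983]
Step 16: x=[10.6633] v=[-1.1551]
Step 17: x=[10.5424] v=[-1.2089]
Step 18: x=[10.4164] v=[-1.2596]
Step 19: x=[10.2857] v=[-1.3070]
Step 20: x=[10.1506] v=[-1.3510]
Step 21: x=[10.0115] v=[-1.3915]
Step 22: x=[9.8687] v=[-1.4283]
Step 23: x=[9.7226] v=[-1.4614]
Step 24: x=[9.5735] v=[-1.4907]
Step 25: x=[9.4219] v=[-1.5161]
Step 26: x=[9.2682] v=[-1.5375]
Step 27: x=[9.1127] v=[-1.5549]
Step 28: x=[8.9559] v=[-1.5683]
Step 29: x=[8.7981] v=[-1.5776]
Step 30: x=[8.6398] v=[-1.5828]
Step 31: x=[8.4814] v=[-1.5838]
Step 32: x=[8.3233] v=[-1.5807]
Step 33: x=[8.1660] v=[-1.5735]
Step 34: x=[8.0098] v=[-1.5622]
Step 35: x=[7.8551] v=[-1.5468]
Step 36: x=[7.7024] v=[-1.5274]
Step 37: x=[7.5520] v=[-1.5040]
Step 38: x=[7.4043] v=[-1.4767]
Step 39: x=[7.2598] v=[-1.4455]
Step 40: x=[7.1188] v=[-1.4105]
Step 41: x=[6.9816] v=[-1.3719]
Step 42: x=[6.8486] v=[-1.3297]
Step 43: x=[6.7202] v=[-1.2840]
Step 44: x=[6.5967] v=[-1.2350]
Step 45: x=[6.4784] v=[-1.1827]
Step 46: x=[6.3657] v=[-1.1274]
Step 47: x=[6.2588] v=[-1.0691]
Step 48: x=[6.1580] v=[-1.0080]
Step 49: x=[6.0636] v=[-0.9443]
Step 50: x=[5.9758] v=[-0.8781]
Step 51: x=[5.8948] v=[-0.8096]
Step 52: x=[5.8209] v=[-0.7390]
Step 53: x=[5.7543] v=[-0.6665]
Step 54: x=[5.6951] v=[-0.5923]
Step 55: x=[5.6435] v=[-0.5165]
Step 56: x=[5.5996] v=[-0.4394]
Step 57: x=[5.5635] v=[-0.3611]
Step 58: x=[5.5353] v=[-0.2819]
Step 59: x=[5.5151] v=[-0.2020]
Step 60: x=[5.5030] v=[-0.1215]
Step 61: x=[5.4989] v=[-0.0407]
Step 62: x=[5.5029] v=[0.0402]
First v>=0 after going negative at step 62, time=6.2000

Answer: 6.2000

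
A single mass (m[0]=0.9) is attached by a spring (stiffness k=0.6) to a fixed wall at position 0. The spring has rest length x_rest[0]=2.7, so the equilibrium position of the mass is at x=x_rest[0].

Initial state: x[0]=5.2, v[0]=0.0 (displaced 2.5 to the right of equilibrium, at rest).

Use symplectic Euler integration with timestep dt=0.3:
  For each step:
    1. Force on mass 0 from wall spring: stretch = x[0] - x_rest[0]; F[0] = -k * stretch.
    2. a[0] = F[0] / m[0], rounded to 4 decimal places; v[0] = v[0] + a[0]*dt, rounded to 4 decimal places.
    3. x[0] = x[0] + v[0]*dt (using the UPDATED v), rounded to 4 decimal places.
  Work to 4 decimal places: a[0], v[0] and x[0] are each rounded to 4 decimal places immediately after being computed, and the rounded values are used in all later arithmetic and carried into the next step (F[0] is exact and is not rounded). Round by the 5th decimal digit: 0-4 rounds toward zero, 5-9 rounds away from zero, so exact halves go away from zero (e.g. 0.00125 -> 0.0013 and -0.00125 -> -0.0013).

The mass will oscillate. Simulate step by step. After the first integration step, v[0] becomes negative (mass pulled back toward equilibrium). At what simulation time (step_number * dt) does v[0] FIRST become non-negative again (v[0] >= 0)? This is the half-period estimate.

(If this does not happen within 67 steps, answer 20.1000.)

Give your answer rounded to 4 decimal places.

Answer: 3.9000

Derivation:
Step 0: x=[5.2000] v=[0.0000]
Step 1: x=[5.0500] v=[-0.5000]
Step 2: x=[4.7590] v=[-0.9700]
Step 3: x=[4.3445] v=[-1.3818]
Step 4: x=[3.8313] v=[-1.7107]
Step 5: x=[3.2502] v=[-1.9370]
Step 6: x=[2.6361] v=[-2.0470]
Step 7: x=[2.0258] v=[-2.0342]
Step 8: x=[1.4560] v=[-1.8994]
Step 9: x=[0.9608] v=[-1.6506]
Step 10: x=[0.5700] v=[-1.3028]
Step 11: x=[0.3070] v=[-0.8768]
Step 12: x=[0.1875] v=[-0.3982]
Step 13: x=[0.2188] v=[0.1043]
First v>=0 after going negative at step 13, time=3.9000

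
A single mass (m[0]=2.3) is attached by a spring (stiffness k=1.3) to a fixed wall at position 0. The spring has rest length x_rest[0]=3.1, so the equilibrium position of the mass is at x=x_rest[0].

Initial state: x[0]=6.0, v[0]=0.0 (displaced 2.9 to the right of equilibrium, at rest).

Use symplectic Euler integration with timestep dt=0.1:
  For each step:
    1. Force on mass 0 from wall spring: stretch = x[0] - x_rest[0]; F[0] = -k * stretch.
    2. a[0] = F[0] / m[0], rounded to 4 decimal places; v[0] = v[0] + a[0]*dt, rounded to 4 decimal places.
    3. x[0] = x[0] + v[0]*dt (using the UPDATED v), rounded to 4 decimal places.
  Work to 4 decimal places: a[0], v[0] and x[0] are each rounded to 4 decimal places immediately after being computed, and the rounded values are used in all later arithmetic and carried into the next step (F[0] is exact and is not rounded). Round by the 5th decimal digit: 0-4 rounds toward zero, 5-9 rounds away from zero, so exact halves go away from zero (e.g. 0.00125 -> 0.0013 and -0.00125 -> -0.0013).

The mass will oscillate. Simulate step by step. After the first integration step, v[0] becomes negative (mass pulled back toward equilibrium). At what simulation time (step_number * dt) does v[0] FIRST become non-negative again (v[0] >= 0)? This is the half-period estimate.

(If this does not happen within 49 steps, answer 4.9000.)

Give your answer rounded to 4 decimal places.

Answer: 4.2000

Derivation:
Step 0: x=[6.0000] v=[0.0000]
Step 1: x=[5.9836] v=[-0.1639]
Step 2: x=[5.9509] v=[-0.3269]
Step 3: x=[5.9021] v=[-0.4880]
Step 4: x=[5.8375] v=[-0.6464]
Step 5: x=[5.7574] v=[-0.8011]
Step 6: x=[5.6623] v=[-0.9513]
Step 7: x=[5.5527] v=[-1.0961]
Step 8: x=[5.4292] v=[-1.2347]
Step 9: x=[5.2926] v=[-1.3664]
Step 10: x=[5.1436] v=[-1.4903]
Step 11: x=[4.9830] v=[-1.6058]
Step 12: x=[4.8118] v=[-1.7122]
Step 13: x=[4.6309] v=[-1.8090]
Step 14: x=[4.4414] v=[-1.8955]
Step 15: x=[4.2443] v=[-1.9713]
Step 16: x=[4.0407] v=[-2.0360]
Step 17: x=[3.8318] v=[-2.0892]
Step 18: x=[3.6187] v=[-2.1306]
Step 19: x=[3.4027] v=[-2.1599]
Step 20: x=[3.1850] v=[-2.1770]
Step 21: x=[2.9668] v=[-2.1818]
Step 22: x=[2.7494] v=[-2.1743]
Step 23: x=[2.5340] v=[-2.1545]
Step 24: x=[2.3218] v=[-2.1225]
Step 25: x=[2.1140] v=[-2.0785]
Step 26: x=[1.9117] v=[-2.0228]
Step 27: x=[1.7161] v=[-1.9556]
Step 28: x=[1.5284] v=[-1.8774]
Step 29: x=[1.3495] v=[-1.7886]
Step 30: x=[1.1805] v=[-1.6897]
Step 31: x=[1.0224] v=[-1.5812]
Step 32: x=[0.8760] v=[-1.4638]
Step 33: x=[0.7422] v=[-1.3381]
Step 34: x=[0.6217] v=[-1.2048]
Step 35: x=[0.5152] v=[-1.0647]
Step 36: x=[0.4233] v=[-0.9186]
Step 37: x=[0.3466] v=[-0.7673]
Step 38: x=[0.2854] v=[-0.6117]
Step 39: x=[0.2401] v=[-0.4526]
Step 40: x=[0.2110] v=[-0.2910]
Step 41: x=[0.1982] v=[-0.1277]
Step 42: x=[0.2018] v=[0.0363]
First v>=0 after going negative at step 42, time=4.2000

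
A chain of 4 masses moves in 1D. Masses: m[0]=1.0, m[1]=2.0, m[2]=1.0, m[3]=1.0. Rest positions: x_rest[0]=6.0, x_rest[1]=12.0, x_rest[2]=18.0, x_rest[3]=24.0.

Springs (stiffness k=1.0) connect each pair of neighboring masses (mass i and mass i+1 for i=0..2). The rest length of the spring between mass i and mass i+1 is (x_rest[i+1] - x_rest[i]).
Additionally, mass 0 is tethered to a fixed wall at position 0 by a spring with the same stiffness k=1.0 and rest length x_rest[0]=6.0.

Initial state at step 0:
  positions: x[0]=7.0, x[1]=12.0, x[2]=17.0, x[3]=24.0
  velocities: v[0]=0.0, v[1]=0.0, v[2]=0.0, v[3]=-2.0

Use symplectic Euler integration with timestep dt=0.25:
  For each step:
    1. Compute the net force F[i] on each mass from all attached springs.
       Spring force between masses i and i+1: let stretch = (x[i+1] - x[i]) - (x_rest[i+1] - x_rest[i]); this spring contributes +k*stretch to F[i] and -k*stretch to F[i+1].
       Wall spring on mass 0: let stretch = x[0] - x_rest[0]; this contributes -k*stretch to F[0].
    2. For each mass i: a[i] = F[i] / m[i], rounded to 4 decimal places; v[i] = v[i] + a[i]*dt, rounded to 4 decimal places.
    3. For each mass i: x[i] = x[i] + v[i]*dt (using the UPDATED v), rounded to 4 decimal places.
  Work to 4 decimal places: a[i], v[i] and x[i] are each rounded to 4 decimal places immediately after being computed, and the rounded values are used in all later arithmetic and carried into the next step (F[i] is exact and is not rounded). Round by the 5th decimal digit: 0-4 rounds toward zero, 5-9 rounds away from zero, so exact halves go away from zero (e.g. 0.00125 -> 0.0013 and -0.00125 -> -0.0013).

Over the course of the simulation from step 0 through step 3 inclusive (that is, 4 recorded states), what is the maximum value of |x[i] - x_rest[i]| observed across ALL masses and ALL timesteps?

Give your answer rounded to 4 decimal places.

Answer: 1.6972

Derivation:
Step 0: x=[7.0000 12.0000 17.0000 24.0000] v=[0.0000 0.0000 0.0000 -2.0000]
Step 1: x=[6.8750 12.0000 17.1250 23.4375] v=[-0.5000 0.0000 0.5000 -2.2500]
Step 2: x=[6.6406 12.0000 17.3242 22.8555] v=[-0.9375 0.0000 0.7969 -2.3281]
Step 3: x=[6.3262 11.9989 17.5364 22.3028] v=[-1.2578 -0.0044 0.8487 -2.2109]
Max displacement = 1.6972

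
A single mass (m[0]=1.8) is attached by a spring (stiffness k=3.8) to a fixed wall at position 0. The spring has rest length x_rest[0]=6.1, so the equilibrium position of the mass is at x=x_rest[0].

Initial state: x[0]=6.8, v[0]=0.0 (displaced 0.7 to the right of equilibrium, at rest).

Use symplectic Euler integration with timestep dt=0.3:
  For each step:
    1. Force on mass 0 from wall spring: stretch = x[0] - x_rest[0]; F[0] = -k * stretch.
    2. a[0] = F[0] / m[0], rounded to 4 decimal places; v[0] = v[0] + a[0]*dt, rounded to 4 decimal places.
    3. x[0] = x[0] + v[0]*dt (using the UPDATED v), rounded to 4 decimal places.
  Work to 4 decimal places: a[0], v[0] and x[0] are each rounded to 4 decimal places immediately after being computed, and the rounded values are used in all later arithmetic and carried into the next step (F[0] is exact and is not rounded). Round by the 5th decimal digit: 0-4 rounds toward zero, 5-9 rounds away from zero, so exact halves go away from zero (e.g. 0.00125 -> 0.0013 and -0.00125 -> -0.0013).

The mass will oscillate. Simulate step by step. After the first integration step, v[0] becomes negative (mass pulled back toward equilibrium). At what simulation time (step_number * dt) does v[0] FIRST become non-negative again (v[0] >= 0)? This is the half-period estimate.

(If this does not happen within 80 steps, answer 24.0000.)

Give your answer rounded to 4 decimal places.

Step 0: x=[6.8000] v=[0.0000]
Step 1: x=[6.6670] v=[-0.4433]
Step 2: x=[6.4263] v=[-0.8024]
Step 3: x=[6.1236] v=[-1.0091]
Step 4: x=[5.8164] v=[-1.0240]
Step 5: x=[5.5631] v=[-0.8444]
Step 6: x=[5.4118] v=[-0.5044]
Step 7: x=[5.3913] v=[-0.0685]
Step 8: x=[5.5054] v=[0.3803]
First v>=0 after going negative at step 8, time=2.4000

Answer: 2.4000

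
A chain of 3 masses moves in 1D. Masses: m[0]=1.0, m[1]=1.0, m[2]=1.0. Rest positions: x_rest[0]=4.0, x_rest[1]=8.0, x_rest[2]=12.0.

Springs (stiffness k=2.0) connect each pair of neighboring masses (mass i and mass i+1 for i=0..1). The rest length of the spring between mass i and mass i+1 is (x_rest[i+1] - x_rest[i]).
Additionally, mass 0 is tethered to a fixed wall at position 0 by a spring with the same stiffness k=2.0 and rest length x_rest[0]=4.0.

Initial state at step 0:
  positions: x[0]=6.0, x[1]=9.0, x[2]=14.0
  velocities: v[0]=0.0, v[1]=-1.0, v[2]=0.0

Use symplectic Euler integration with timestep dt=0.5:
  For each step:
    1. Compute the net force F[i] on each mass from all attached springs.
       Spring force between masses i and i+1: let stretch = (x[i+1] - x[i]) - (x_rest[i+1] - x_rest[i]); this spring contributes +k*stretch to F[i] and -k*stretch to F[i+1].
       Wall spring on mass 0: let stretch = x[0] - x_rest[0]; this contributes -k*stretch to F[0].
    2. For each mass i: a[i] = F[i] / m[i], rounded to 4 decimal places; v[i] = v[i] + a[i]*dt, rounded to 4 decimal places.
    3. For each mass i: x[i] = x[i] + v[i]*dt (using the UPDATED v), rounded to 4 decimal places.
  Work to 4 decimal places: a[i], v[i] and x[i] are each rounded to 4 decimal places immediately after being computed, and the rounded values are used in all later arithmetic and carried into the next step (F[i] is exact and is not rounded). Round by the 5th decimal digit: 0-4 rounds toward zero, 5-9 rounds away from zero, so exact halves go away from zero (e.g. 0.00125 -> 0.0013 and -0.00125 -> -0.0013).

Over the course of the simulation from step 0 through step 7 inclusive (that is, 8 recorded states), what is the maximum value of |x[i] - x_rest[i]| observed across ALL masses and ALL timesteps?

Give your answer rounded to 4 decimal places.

Answer: 2.6562

Derivation:
Step 0: x=[6.0000 9.0000 14.0000] v=[0.0000 -1.0000 0.0000]
Step 1: x=[4.5000 9.5000 13.5000] v=[-3.0000 1.0000 -1.0000]
Step 2: x=[3.2500 9.5000 13.0000] v=[-2.5000 0.0000 -1.0000]
Step 3: x=[3.5000 8.1250 12.7500] v=[0.5000 -2.7500 -0.5000]
Step 4: x=[4.3125 6.7500 12.1875] v=[1.6250 -2.7500 -1.1250]
Step 5: x=[4.1875 6.8750 10.9063] v=[-0.2500 0.2500 -2.5625]
Step 6: x=[3.3125 7.6719 9.6094] v=[-1.7500 1.5938 -2.5938]
Step 7: x=[2.9610 7.2579 9.3438] v=[-0.7031 -0.8281 -0.5313]
Max displacement = 2.6562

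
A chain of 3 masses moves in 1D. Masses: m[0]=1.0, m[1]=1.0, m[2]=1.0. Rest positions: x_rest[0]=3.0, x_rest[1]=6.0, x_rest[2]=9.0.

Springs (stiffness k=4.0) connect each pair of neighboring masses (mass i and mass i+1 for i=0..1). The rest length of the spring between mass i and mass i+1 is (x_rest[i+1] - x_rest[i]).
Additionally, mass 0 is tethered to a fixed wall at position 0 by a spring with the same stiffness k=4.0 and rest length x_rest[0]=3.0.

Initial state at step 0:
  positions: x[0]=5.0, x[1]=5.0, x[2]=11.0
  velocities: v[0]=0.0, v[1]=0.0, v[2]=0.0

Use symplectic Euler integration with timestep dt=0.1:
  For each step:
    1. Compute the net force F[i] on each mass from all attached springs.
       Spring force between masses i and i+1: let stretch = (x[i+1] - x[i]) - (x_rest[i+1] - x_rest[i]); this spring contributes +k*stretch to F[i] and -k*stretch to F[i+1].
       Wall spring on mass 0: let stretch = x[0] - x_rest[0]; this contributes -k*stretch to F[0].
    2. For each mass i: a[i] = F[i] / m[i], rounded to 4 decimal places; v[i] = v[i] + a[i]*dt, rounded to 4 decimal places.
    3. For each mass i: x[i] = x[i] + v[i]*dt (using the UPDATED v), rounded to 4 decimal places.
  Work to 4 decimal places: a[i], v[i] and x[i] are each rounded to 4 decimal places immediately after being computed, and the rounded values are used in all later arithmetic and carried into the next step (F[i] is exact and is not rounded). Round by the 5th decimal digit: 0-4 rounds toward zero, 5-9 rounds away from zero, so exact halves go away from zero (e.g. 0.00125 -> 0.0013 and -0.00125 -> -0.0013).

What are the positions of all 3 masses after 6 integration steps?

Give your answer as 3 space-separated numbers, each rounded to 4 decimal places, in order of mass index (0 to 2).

Answer: 2.3313 8.1259 9.3425

Derivation:
Step 0: x=[5.0000 5.0000 11.0000] v=[0.0000 0.0000 0.0000]
Step 1: x=[4.8000 5.2400 10.8800] v=[-2.0000 2.4000 -1.2000]
Step 2: x=[4.4256 5.6880 10.6544] v=[-3.7440 4.4800 -2.2560]
Step 3: x=[3.9247 6.2842 10.3501] v=[-5.0093 5.9616 -3.0426]
Step 4: x=[3.3612 6.9486 10.0032] v=[-5.6354 6.6442 -3.4690]
Step 5: x=[2.8067 7.5917 9.6541] v=[-5.5449 6.4311 -3.4908]
Step 6: x=[2.3313 8.1259 9.3425] v=[-4.7536 5.3421 -3.1158]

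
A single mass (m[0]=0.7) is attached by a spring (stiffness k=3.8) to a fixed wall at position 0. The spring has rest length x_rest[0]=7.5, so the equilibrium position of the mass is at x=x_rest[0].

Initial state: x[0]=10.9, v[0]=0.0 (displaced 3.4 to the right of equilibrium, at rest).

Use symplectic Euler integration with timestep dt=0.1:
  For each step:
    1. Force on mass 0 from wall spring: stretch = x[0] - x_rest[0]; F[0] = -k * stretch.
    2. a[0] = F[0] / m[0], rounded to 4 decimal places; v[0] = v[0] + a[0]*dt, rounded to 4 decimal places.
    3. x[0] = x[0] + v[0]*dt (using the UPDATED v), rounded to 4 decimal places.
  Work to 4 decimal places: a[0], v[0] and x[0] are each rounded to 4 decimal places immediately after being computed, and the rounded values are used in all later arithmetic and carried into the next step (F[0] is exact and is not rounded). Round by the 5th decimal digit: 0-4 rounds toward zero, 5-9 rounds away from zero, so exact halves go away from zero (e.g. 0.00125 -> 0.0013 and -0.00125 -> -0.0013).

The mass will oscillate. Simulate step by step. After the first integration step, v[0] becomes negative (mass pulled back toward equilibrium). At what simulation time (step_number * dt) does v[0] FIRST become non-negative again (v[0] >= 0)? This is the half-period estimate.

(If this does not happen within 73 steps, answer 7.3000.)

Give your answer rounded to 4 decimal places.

Step 0: x=[10.9000] v=[0.0000]
Step 1: x=[10.7154] v=[-1.8457]
Step 2: x=[10.3563] v=[-3.5912]
Step 3: x=[9.8421] v=[-5.1418]
Step 4: x=[9.2008] v=[-6.4132]
Step 5: x=[8.4672] v=[-7.3365]
Step 6: x=[7.6810] v=[-7.8616]
Step 7: x=[6.8850] v=[-7.9599]
Step 8: x=[6.1224] v=[-7.6260]
Step 9: x=[5.4346] v=[-6.8782]
Step 10: x=[4.8589] v=[-5.7570]
Step 11: x=[4.4266] v=[-4.3233]
Step 12: x=[4.1611] v=[-2.6549]
Step 13: x=[4.0769] v=[-0.8424]
Step 14: x=[4.1785] v=[1.0159]
First v>=0 after going negative at step 14, time=1.4000

Answer: 1.4000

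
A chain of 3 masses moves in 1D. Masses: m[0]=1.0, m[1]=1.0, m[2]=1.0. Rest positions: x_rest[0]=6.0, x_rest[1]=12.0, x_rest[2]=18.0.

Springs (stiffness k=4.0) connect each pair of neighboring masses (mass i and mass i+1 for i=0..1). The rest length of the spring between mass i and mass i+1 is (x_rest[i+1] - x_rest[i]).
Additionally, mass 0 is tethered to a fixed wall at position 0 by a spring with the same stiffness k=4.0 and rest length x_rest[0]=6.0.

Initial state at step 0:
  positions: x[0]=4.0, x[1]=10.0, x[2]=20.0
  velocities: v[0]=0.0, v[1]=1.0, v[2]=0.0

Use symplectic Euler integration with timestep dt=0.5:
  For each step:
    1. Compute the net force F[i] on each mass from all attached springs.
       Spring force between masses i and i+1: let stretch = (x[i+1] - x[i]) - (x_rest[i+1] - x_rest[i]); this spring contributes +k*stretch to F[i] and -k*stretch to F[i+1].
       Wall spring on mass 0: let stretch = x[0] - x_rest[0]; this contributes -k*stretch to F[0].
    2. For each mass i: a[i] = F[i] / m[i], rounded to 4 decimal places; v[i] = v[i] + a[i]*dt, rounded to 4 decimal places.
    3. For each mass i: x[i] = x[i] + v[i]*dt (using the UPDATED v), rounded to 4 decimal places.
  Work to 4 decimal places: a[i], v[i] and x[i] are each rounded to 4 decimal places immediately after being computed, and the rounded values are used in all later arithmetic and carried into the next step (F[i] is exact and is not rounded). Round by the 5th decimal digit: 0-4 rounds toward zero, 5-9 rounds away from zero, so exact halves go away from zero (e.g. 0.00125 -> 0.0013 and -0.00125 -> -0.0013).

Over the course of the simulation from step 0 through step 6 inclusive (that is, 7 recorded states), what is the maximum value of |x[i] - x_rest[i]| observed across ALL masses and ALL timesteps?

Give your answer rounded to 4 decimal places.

Answer: 4.5000

Derivation:
Step 0: x=[4.0000 10.0000 20.0000] v=[0.0000 1.0000 0.0000]
Step 1: x=[6.0000 14.5000 16.0000] v=[4.0000 9.0000 -8.0000]
Step 2: x=[10.5000 12.0000 16.5000] v=[9.0000 -5.0000 1.0000]
Step 3: x=[6.0000 12.5000 18.5000] v=[-9.0000 1.0000 4.0000]
Step 4: x=[2.0000 12.5000 20.5000] v=[-8.0000 0.0000 4.0000]
Step 5: x=[6.5000 10.0000 20.5000] v=[9.0000 -5.0000 0.0000]
Step 6: x=[8.0000 14.5000 16.0000] v=[3.0000 9.0000 -9.0000]
Max displacement = 4.5000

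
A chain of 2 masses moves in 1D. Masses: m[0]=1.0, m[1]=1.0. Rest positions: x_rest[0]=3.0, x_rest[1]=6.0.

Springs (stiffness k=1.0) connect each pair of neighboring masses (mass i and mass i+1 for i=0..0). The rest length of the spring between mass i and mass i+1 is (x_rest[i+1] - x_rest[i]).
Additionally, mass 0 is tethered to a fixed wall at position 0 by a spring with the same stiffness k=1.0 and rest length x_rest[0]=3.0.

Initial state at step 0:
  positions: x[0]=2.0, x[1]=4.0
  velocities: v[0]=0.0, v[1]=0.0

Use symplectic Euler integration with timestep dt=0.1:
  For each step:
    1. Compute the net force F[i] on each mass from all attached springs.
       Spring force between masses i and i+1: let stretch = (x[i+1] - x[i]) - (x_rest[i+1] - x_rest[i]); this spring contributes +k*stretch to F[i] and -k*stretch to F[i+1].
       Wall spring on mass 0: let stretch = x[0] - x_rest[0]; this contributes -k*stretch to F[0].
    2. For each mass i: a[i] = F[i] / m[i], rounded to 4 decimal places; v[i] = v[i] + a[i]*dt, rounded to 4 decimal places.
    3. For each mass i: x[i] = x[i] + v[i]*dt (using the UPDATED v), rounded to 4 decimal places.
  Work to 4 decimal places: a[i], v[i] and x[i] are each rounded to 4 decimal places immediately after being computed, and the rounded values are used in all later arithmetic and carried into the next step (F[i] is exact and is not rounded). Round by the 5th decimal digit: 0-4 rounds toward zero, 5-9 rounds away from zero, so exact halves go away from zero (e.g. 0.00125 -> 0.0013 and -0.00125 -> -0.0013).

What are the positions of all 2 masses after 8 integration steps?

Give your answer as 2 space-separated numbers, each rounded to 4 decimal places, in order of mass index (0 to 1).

Step 0: x=[2.0000 4.0000] v=[0.0000 0.0000]
Step 1: x=[2.0000 4.0100] v=[0.0000 0.1000]
Step 2: x=[2.0001 4.0299] v=[0.0010 0.1990]
Step 3: x=[2.0005 4.0595] v=[0.0040 0.2960]
Step 4: x=[2.0015 4.0985] v=[0.0099 0.3901]
Step 5: x=[2.0035 4.1465] v=[0.0195 0.4804]
Step 6: x=[2.0069 4.2031] v=[0.0335 0.5661]
Step 7: x=[2.0121 4.2678] v=[0.0524 0.6465]
Step 8: x=[2.0198 4.3399] v=[0.0768 0.7209]

Answer: 2.0198 4.3399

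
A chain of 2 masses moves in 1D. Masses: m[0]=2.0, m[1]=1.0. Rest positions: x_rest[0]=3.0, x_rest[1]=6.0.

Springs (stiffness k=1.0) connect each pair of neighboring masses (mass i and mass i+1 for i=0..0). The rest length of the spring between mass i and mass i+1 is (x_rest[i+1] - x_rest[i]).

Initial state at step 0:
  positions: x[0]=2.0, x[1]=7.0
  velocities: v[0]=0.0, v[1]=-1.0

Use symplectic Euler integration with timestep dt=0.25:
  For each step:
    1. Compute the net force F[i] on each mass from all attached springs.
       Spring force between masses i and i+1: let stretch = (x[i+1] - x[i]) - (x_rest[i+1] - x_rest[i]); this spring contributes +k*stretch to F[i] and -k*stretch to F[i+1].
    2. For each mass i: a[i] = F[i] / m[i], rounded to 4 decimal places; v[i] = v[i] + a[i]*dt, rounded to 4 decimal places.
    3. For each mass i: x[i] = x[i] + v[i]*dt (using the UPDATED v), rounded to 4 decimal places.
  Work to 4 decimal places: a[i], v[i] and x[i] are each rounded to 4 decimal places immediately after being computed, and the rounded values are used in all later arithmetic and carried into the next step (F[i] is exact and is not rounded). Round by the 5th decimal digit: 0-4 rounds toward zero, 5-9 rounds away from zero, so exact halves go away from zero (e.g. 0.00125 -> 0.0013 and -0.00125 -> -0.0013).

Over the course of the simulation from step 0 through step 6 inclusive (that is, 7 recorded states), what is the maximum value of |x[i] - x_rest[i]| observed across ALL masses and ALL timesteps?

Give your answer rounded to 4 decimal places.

Answer: 1.9227

Derivation:
Step 0: x=[2.0000 7.0000] v=[0.0000 -1.0000]
Step 1: x=[2.0625 6.6250] v=[0.2500 -1.5000]
Step 2: x=[2.1738 6.1524] v=[0.4453 -1.8906]
Step 3: x=[2.3157 5.6186] v=[0.5676 -2.1353]
Step 4: x=[2.4671 5.0659] v=[0.6055 -2.2110]
Step 5: x=[2.6060 4.5382] v=[0.5554 -2.1107]
Step 6: x=[2.7115 4.0773] v=[0.4219 -1.8438]
Max displacement = 1.9227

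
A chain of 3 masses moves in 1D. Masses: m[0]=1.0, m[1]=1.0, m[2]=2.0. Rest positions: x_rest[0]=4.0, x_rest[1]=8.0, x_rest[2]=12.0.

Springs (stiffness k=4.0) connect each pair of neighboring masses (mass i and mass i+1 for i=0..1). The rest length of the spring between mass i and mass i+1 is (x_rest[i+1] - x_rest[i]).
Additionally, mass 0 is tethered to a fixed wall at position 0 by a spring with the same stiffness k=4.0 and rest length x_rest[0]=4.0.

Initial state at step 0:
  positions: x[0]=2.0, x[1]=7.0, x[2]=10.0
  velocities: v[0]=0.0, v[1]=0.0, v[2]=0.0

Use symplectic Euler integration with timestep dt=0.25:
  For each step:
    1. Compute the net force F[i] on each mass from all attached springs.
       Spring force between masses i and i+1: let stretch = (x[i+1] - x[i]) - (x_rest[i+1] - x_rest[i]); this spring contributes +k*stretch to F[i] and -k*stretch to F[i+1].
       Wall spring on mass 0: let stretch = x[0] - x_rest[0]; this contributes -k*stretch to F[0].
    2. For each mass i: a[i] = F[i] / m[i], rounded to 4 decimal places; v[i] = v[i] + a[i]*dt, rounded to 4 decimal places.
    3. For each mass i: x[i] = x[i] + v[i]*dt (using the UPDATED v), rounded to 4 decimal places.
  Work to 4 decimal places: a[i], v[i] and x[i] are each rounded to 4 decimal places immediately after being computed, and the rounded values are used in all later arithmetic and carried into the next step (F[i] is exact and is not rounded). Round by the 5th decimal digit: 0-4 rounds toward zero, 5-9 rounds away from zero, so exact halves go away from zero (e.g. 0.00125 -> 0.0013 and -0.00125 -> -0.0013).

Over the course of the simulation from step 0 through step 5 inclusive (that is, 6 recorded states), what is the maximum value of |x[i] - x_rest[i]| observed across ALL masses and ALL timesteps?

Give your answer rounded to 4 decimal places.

Step 0: x=[2.0000 7.0000 10.0000] v=[0.0000 0.0000 0.0000]
Step 1: x=[2.7500 6.5000 10.1250] v=[3.0000 -2.0000 0.5000]
Step 2: x=[3.7500 5.9688 10.2969] v=[4.0000 -2.1250 0.6875]
Step 3: x=[4.3672 5.9649 10.4278] v=[2.4688 -0.0157 0.5235]
Step 4: x=[4.2920 6.6773 10.5008] v=[-0.3007 2.8495 0.2921]
Step 5: x=[3.7402 7.7492 10.5959] v=[-2.2074 4.2877 0.3804]
Max displacement = 2.0351

Answer: 2.0351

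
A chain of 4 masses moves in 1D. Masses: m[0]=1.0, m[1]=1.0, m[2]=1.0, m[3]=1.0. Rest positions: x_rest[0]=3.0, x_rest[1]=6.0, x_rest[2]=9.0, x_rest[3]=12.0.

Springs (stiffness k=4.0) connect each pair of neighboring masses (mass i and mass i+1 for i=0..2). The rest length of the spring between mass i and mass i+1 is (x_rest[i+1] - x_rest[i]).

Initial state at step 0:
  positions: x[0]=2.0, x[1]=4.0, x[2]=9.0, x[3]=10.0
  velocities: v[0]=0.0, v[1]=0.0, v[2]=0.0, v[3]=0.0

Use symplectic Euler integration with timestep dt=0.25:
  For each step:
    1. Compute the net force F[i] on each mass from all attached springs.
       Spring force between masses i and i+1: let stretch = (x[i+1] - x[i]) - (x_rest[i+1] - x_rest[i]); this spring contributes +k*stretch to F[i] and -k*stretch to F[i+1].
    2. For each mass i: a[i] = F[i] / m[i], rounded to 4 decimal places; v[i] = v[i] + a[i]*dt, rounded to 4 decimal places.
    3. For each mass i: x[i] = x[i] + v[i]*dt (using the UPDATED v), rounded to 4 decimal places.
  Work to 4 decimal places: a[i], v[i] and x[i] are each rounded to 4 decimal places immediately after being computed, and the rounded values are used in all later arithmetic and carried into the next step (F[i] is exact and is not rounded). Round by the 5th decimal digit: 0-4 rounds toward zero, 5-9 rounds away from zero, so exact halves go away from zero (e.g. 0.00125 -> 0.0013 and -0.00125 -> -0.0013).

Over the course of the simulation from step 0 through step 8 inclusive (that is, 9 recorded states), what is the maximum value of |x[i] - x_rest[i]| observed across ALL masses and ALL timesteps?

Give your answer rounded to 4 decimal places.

Answer: 2.6094

Derivation:
Step 0: x=[2.0000 4.0000 9.0000 10.0000] v=[0.0000 0.0000 0.0000 0.0000]
Step 1: x=[1.7500 4.7500 8.0000 10.5000] v=[-1.0000 3.0000 -4.0000 2.0000]
Step 2: x=[1.5000 5.5625 6.8125 11.1250] v=[-1.0000 3.2500 -4.7500 2.5000]
Step 3: x=[1.5156 5.6719 6.3906 11.4219] v=[0.0625 0.4375 -1.6875 1.1875]
Step 4: x=[1.8203 4.9219 7.0469 11.2110] v=[1.2188 -3.0001 2.6251 -0.8438]
Step 5: x=[2.1504 3.9277 8.2130 10.7090] v=[1.3204 -3.9767 4.6642 -2.0079]
Step 6: x=[2.1748 3.5605 8.9317 10.3330] v=[0.0977 -1.4687 2.8749 -1.5039]
Step 7: x=[1.7957 4.1897 8.6580 10.3567] v=[-1.5166 2.5168 -1.0950 0.0948]
Step 8: x=[1.2651 5.3375 7.6919 10.7057] v=[-2.1226 4.5911 -3.8646 1.3961]
Max displacement = 2.6094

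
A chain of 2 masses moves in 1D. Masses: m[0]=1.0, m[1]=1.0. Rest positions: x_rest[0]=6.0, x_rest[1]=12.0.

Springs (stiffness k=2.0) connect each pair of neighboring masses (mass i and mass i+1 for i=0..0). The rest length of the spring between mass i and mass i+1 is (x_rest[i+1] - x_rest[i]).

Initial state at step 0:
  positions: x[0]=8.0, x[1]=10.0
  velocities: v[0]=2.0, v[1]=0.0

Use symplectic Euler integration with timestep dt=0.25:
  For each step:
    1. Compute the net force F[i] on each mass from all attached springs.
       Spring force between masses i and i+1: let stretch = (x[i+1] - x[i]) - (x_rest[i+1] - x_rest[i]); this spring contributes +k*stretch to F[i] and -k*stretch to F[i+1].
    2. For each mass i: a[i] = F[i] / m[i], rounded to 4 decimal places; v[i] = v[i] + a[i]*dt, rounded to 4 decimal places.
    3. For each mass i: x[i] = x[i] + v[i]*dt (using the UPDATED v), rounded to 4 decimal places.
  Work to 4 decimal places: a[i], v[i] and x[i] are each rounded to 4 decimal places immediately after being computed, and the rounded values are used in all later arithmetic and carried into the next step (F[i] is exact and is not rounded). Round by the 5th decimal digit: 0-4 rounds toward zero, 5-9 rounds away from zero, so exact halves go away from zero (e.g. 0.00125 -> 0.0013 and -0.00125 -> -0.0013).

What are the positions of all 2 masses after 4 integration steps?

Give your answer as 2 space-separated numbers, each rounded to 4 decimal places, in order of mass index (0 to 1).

Step 0: x=[8.0000 10.0000] v=[2.0000 0.0000]
Step 1: x=[8.0000 10.5000] v=[0.0000 2.0000]
Step 2: x=[7.5625 11.4375] v=[-1.7500 3.7500]
Step 3: x=[6.8594 12.6406] v=[-2.8125 4.8125]
Step 4: x=[6.1289 13.8711] v=[-2.9219 4.9219]

Answer: 6.1289 13.8711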